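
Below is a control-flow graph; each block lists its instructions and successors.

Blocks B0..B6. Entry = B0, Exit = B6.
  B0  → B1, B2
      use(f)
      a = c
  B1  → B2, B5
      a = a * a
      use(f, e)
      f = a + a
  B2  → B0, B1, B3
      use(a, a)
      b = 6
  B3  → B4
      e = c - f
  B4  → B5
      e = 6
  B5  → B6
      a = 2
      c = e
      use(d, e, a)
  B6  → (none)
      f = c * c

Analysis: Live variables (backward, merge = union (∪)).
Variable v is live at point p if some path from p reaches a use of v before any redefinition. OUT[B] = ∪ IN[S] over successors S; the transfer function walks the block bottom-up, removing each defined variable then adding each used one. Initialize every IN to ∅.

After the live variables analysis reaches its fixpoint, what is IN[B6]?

Converged values:
  B0:  IN={c, d, e, f}  OUT={a, c, d, e, f}
  B1:  IN={a, c, d, e, f}  OUT={a, c, d, e, f}
  B2:  IN={a, c, d, e, f}  OUT={a, c, d, e, f}
  B3:  IN={c, d, f}  OUT={d}
  B4:  IN={d}  OUT={d, e}
  B5:  IN={d, e}  OUT={c}
  B6:  IN={c}  OUT={}

B6 is the boundary node: OUT[B6] = {}
Applying B6's transfer function to that OUT value gives IN[B6] (row B6 above).

Answer: {c}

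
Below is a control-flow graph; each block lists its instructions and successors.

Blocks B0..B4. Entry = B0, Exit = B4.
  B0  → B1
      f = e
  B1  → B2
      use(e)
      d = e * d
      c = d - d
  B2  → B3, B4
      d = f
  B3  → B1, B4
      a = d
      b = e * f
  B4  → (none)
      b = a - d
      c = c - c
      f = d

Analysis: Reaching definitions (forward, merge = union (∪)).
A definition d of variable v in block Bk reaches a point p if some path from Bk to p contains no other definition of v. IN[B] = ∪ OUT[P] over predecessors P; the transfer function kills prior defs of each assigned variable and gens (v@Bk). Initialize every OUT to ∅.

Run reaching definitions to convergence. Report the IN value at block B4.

Per-block solution:
  B0: | IN={} | OUT={f@B0}
  B1: | IN={a@B3, b@B3, c@B1, d@B2, f@B0} | OUT={a@B3, b@B3, c@B1, d@B1, f@B0}
  B2: | IN={a@B3, b@B3, c@B1, d@B1, f@B0} | OUT={a@B3, b@B3, c@B1, d@B2, f@B0}
  B3: | IN={a@B3, b@B3, c@B1, d@B2, f@B0} | OUT={a@B3, b@B3, c@B1, d@B2, f@B0}
  B4: | IN={a@B3, b@B3, c@B1, d@B2, f@B0} | OUT={a@B3, b@B4, c@B4, d@B2, f@B4}

Merge at B4: IN[B4] = OUT[B2] ⊔ OUT[B3] = {a@B3, b@B3, c@B1, d@B2, f@B0}

Answer: {a@B3, b@B3, c@B1, d@B2, f@B0}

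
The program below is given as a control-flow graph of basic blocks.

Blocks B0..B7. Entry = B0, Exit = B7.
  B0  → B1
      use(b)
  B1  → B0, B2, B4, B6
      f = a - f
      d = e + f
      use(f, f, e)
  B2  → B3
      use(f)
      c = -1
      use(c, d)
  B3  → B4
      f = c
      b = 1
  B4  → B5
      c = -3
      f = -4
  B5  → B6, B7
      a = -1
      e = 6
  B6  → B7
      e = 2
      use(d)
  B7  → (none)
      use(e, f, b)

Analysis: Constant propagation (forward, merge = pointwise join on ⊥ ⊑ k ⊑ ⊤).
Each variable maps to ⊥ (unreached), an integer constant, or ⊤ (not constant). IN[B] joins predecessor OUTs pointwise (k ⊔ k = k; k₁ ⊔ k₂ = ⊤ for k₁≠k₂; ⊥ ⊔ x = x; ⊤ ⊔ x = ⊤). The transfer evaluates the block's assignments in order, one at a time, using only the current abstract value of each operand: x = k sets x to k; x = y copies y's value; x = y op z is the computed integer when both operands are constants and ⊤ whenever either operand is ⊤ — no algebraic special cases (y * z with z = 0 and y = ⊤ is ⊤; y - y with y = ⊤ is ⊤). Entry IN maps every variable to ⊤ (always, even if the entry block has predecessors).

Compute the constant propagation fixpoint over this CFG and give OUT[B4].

Converged values:
  B0: | IN=(all ⊤) | OUT=(all ⊤)
  B1: | IN=(all ⊤) | OUT=(all ⊤)
  B2: | IN=(all ⊤) | OUT={c:-1; rest ⊤}
  B3: | IN={c:-1; rest ⊤} | OUT={b:1, c:-1, f:-1; rest ⊤}
  B4: | IN=(all ⊤) | OUT={c:-3, f:-4; rest ⊤}
  B5: | IN={c:-3, f:-4; rest ⊤} | OUT={a:-1, c:-3, e:6, f:-4; rest ⊤}
  B6: | IN=(all ⊤) | OUT={e:2; rest ⊤}
  B7: | IN=(all ⊤) | OUT=(all ⊤)

Merge at B4: IN[B4] = OUT[B1] ⊔ OUT[B3] = {a: ⊤, b: ⊤, c: ⊤, d: ⊤, e: ⊤, f: ⊤}
Applying B4's transfer function to that IN value gives OUT[B4] (row B4 above).

Answer: {a: ⊤, b: ⊤, c: -3, d: ⊤, e: ⊤, f: -4}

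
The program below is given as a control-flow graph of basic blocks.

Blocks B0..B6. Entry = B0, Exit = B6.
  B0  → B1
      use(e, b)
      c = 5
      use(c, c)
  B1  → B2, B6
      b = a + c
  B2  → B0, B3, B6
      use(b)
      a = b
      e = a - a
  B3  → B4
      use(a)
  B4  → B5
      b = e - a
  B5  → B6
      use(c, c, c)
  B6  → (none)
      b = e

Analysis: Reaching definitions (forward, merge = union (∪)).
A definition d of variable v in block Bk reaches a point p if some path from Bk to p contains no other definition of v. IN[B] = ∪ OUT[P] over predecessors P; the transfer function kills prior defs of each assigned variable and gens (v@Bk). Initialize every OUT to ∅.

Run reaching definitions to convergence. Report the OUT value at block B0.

Answer: {a@B2, b@B1, c@B0, e@B2}

Derivation:
Converged values:
  B0:   IN={a@B2, b@B1, c@B0, e@B2}   OUT={a@B2, b@B1, c@B0, e@B2}
  B1:   IN={a@B2, b@B1, c@B0, e@B2}   OUT={a@B2, b@B1, c@B0, e@B2}
  B2:   IN={a@B2, b@B1, c@B0, e@B2}   OUT={a@B2, b@B1, c@B0, e@B2}
  B3:   IN={a@B2, b@B1, c@B0, e@B2}   OUT={a@B2, b@B1, c@B0, e@B2}
  B4:   IN={a@B2, b@B1, c@B0, e@B2}   OUT={a@B2, b@B4, c@B0, e@B2}
  B5:   IN={a@B2, b@B4, c@B0, e@B2}   OUT={a@B2, b@B4, c@B0, e@B2}
  B6:   IN={a@B2, b@B1, b@B4, c@B0, e@B2}   OUT={a@B2, b@B6, c@B0, e@B2}

Merge at B0 (entry node, so the boundary value {} is joined with the incoming edge(s)): IN[B0] = {} ⊔ OUT[B2] = {a@B2, b@B1, c@B0, e@B2}
Applying B0's transfer function to that IN value gives OUT[B0] (row B0 above).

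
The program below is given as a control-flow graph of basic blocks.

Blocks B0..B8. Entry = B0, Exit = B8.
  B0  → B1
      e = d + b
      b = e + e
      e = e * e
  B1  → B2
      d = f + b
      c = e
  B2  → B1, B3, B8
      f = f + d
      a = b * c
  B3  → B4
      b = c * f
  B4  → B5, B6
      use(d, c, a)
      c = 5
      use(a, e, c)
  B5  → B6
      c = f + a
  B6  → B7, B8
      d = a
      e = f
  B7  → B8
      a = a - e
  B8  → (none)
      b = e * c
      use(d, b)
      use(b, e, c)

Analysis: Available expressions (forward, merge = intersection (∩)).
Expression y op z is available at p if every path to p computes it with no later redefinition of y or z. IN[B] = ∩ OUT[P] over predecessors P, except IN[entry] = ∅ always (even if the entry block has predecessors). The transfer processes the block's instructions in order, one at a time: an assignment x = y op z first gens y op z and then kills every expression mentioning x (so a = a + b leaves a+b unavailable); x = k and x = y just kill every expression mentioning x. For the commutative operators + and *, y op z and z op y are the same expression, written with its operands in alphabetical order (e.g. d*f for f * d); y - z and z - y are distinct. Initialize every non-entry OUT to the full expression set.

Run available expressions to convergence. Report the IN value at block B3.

Answer: {b*c}

Derivation:
Per-block solution:
  B0:  IN={}  OUT={}
  B1:  IN={}  OUT={b+f}
  B2:  IN={b+f}  OUT={b*c}
  B3:  IN={b*c}  OUT={c*f}
  B4:  IN={c*f}  OUT={}
  B5:  IN={}  OUT={a+f}
  B6:  IN={}  OUT={}
  B7:  IN={}  OUT={}
  B8:  IN={}  OUT={c*e}

Merge at B3: IN[B3] = OUT[B2] = {b*c}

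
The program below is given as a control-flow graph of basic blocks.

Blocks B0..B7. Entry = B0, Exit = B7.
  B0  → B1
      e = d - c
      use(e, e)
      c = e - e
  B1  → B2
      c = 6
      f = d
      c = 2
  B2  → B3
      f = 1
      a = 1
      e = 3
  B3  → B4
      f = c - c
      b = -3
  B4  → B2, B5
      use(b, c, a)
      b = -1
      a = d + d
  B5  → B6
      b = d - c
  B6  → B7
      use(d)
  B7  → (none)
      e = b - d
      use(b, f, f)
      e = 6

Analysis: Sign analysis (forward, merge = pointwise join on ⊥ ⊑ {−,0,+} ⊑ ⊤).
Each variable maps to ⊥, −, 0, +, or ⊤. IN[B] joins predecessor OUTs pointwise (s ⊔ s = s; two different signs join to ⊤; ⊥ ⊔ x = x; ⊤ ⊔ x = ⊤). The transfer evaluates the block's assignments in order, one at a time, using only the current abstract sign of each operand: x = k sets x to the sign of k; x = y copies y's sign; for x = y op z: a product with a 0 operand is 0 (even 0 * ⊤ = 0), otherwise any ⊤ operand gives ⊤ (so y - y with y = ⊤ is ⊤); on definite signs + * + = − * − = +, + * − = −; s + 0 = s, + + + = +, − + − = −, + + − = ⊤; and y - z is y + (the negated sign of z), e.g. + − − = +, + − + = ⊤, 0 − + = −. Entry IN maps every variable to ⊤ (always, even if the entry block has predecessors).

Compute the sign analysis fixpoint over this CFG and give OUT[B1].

Fixpoint table:
  B0:  IN=(all ⊤)  OUT=(all ⊤)
  B1:  IN=(all ⊤)  OUT={c:+; rest ⊤}
  B2:  IN={c:+; rest ⊤}  OUT={a:+, c:+, e:+, f:+; rest ⊤}
  B3:  IN={a:+, c:+, e:+, f:+; rest ⊤}  OUT={a:+, b:-, c:+, e:+; rest ⊤}
  B4:  IN={a:+, b:-, c:+, e:+; rest ⊤}  OUT={b:-, c:+, e:+; rest ⊤}
  B5:  IN={b:-, c:+, e:+; rest ⊤}  OUT={c:+, e:+; rest ⊤}
  B6:  IN={c:+, e:+; rest ⊤}  OUT={c:+, e:+; rest ⊤}
  B7:  IN={c:+, e:+; rest ⊤}  OUT={c:+, e:+; rest ⊤}

Merge at B1: IN[B1] = OUT[B0] = {a: ⊤, b: ⊤, c: ⊤, d: ⊤, e: ⊤, f: ⊤}
Applying B1's transfer function to that IN value gives OUT[B1] (row B1 above).

Answer: {a: ⊤, b: ⊤, c: +, d: ⊤, e: ⊤, f: ⊤}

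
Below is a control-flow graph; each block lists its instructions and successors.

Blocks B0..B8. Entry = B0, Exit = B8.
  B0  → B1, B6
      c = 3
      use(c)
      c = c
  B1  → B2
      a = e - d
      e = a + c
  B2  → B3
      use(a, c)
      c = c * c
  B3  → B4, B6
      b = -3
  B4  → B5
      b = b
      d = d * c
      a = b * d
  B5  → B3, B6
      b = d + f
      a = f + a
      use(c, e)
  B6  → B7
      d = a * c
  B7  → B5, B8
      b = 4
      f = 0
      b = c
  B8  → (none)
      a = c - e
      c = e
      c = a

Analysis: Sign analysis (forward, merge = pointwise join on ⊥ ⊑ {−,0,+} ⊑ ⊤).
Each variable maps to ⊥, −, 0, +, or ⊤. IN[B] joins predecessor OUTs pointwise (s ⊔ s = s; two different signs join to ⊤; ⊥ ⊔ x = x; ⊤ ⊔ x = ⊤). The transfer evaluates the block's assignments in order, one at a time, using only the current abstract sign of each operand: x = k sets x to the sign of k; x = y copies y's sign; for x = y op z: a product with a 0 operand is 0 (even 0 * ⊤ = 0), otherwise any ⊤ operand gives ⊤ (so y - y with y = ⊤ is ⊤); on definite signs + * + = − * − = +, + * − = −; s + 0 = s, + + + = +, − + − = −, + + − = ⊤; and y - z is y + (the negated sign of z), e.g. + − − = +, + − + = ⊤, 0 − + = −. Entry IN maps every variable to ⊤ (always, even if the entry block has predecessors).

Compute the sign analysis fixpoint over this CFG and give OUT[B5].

Answer: {a: ⊤, b: ⊤, c: +, d: ⊤, e: ⊤, f: ⊤}

Trace:
Converged values:
  B0:  IN=(all ⊤)  OUT={c:+; rest ⊤}
  B1:  IN={c:+; rest ⊤}  OUT={c:+; rest ⊤}
  B2:  IN={c:+; rest ⊤}  OUT={c:+; rest ⊤}
  B3:  IN={c:+; rest ⊤}  OUT={b:-, c:+; rest ⊤}
  B4:  IN={b:-, c:+; rest ⊤}  OUT={b:-, c:+; rest ⊤}
  B5:  IN={c:+; rest ⊤}  OUT={c:+; rest ⊤}
  B6:  IN={c:+; rest ⊤}  OUT={c:+; rest ⊤}
  B7:  IN={c:+; rest ⊤}  OUT={b:+, c:+, f:0; rest ⊤}
  B8:  IN={b:+, c:+, f:0; rest ⊤}  OUT={b:+, f:0; rest ⊤}

Merge at B5: IN[B5] = OUT[B4] ⊔ OUT[B7] = {a: ⊤, b: ⊤, c: +, d: ⊤, e: ⊤, f: ⊤}
Applying B5's transfer function to that IN value gives OUT[B5] (row B5 above).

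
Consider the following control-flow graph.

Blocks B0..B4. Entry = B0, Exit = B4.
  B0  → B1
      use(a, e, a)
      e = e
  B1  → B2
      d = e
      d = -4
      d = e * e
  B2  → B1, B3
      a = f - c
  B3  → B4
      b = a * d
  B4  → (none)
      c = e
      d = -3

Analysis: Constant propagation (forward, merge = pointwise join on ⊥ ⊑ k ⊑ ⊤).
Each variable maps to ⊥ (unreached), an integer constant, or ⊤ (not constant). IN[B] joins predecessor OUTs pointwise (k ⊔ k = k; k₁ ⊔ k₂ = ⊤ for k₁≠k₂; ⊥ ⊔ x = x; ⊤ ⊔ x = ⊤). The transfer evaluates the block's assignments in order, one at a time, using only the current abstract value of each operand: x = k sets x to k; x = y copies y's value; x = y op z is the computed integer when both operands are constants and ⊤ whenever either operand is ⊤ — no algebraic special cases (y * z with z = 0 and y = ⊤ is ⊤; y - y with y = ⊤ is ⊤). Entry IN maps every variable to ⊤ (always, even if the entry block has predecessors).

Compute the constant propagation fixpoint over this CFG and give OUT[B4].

Converged values:
  B0: | IN=(all ⊤) | OUT=(all ⊤)
  B1: | IN=(all ⊤) | OUT=(all ⊤)
  B2: | IN=(all ⊤) | OUT=(all ⊤)
  B3: | IN=(all ⊤) | OUT=(all ⊤)
  B4: | IN=(all ⊤) | OUT={d:-3; rest ⊤}

Merge at B4: IN[B4] = OUT[B3] = {a: ⊤, b: ⊤, c: ⊤, d: ⊤, e: ⊤, f: ⊤}
Applying B4's transfer function to that IN value gives OUT[B4] (row B4 above).

Answer: {a: ⊤, b: ⊤, c: ⊤, d: -3, e: ⊤, f: ⊤}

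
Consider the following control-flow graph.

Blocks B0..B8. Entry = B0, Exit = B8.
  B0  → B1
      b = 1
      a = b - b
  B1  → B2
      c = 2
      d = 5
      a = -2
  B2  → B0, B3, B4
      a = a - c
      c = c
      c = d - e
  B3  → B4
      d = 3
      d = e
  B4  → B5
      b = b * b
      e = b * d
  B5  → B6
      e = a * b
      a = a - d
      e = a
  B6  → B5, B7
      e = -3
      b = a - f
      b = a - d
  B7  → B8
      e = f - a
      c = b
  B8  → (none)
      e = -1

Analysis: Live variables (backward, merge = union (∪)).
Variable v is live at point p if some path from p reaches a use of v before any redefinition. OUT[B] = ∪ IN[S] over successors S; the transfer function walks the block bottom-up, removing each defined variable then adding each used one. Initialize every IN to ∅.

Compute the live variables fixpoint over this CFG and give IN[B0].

Per-block solution:
  B0:   IN={e, f}   OUT={b, e, f}
  B1:   IN={b, e, f}   OUT={a, b, c, d, e, f}
  B2:   IN={a, b, c, d, e, f}   OUT={a, b, d, e, f}
  B3:   IN={a, b, e, f}   OUT={a, b, d, f}
  B4:   IN={a, b, d, f}   OUT={a, b, d, f}
  B5:   IN={a, b, d, f}   OUT={a, d, f}
  B6:   IN={a, d, f}   OUT={a, b, d, f}
  B7:   IN={a, b, f}   OUT={}
  B8:   IN={}   OUT={}

Merge at B0: OUT[B0] = IN[B1] = {b, e, f}
Applying B0's transfer function to that OUT value gives IN[B0] (row B0 above).

Answer: {e, f}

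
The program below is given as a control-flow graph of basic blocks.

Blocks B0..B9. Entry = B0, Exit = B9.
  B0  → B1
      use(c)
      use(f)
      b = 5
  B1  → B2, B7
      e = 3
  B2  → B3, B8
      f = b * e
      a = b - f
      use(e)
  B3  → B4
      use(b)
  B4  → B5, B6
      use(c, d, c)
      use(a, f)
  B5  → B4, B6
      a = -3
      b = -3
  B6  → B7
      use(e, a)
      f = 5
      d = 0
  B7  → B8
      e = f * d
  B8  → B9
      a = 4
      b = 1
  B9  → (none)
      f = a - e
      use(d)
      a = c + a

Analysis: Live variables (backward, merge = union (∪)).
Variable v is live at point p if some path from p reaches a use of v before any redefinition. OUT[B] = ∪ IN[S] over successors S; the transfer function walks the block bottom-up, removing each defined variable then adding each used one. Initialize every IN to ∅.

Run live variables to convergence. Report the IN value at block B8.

Converged values:
  B0:   IN={c, d, f}   OUT={b, c, d, f}
  B1:   IN={b, c, d, f}   OUT={b, c, d, e, f}
  B2:   IN={b, c, d, e}   OUT={a, b, c, d, e, f}
  B3:   IN={a, b, c, d, e, f}   OUT={a, c, d, e, f}
  B4:   IN={a, c, d, e, f}   OUT={a, c, d, e, f}
  B5:   IN={c, d, e, f}   OUT={a, c, d, e, f}
  B6:   IN={a, c, e}   OUT={c, d, f}
  B7:   IN={c, d, f}   OUT={c, d, e}
  B8:   IN={c, d, e}   OUT={a, c, d, e}
  B9:   IN={a, c, d, e}   OUT={}

Merge at B8: OUT[B8] = IN[B9] = {a, c, d, e}
Applying B8's transfer function to that OUT value gives IN[B8] (row B8 above).

Answer: {c, d, e}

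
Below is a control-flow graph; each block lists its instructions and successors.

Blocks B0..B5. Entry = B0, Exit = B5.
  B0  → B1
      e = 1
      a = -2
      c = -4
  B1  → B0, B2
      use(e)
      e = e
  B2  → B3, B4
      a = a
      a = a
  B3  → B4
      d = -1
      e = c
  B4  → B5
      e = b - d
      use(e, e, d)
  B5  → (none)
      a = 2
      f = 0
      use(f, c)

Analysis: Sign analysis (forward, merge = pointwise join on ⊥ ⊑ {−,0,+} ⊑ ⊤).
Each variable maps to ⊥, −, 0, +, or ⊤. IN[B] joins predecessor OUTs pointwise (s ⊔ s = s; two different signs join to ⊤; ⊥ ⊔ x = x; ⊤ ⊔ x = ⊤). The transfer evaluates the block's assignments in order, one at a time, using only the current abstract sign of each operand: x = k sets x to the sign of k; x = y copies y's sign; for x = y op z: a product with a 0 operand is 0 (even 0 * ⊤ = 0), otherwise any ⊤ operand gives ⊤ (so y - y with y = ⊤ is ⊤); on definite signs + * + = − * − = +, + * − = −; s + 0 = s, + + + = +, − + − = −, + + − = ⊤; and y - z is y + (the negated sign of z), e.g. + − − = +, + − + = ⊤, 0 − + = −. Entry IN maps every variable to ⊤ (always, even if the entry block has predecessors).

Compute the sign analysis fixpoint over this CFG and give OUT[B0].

Answer: {a: -, b: ⊤, c: -, d: ⊤, e: +, f: ⊤}

Trace:
Converged values:
  B0:  IN=(all ⊤)  OUT={a:-, c:-, e:+; rest ⊤}
  B1:  IN={a:-, c:-, e:+; rest ⊤}  OUT={a:-, c:-, e:+; rest ⊤}
  B2:  IN={a:-, c:-, e:+; rest ⊤}  OUT={a:-, c:-, e:+; rest ⊤}
  B3:  IN={a:-, c:-, e:+; rest ⊤}  OUT={a:-, c:-, d:-, e:-; rest ⊤}
  B4:  IN={a:-, c:-; rest ⊤}  OUT={a:-, c:-; rest ⊤}
  B5:  IN={a:-, c:-; rest ⊤}  OUT={a:+, c:-, f:0; rest ⊤}

Merge at B0 (entry node, so the boundary value (all ⊤) is joined with the incoming edge(s)): IN[B0] = (all ⊤) ⊔ OUT[B1] = {a: ⊤, b: ⊤, c: ⊤, d: ⊤, e: ⊤, f: ⊤}
Applying B0's transfer function to that IN value gives OUT[B0] (row B0 above).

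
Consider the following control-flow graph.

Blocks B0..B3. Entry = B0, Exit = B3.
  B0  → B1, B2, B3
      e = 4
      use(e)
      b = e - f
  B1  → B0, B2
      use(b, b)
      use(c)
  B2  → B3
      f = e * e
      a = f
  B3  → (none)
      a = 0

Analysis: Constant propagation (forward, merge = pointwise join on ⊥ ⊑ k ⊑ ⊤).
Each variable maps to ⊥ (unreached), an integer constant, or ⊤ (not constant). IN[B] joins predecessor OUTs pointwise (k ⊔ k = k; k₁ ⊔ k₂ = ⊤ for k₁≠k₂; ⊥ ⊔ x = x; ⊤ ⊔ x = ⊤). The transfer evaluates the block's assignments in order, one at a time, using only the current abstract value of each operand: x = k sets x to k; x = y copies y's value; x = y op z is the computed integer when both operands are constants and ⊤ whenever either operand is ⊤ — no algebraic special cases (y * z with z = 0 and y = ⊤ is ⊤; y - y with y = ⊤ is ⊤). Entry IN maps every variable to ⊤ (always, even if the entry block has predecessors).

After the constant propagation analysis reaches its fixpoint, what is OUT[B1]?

Answer: {a: ⊤, b: ⊤, c: ⊤, d: ⊤, e: 4, f: ⊤}

Derivation:
Converged values:
  B0: | IN=(all ⊤) | OUT={e:4; rest ⊤}
  B1: | IN={e:4; rest ⊤} | OUT={e:4; rest ⊤}
  B2: | IN={e:4; rest ⊤} | OUT={a:16, e:4, f:16; rest ⊤}
  B3: | IN={e:4; rest ⊤} | OUT={a:0, e:4; rest ⊤}

Merge at B1: IN[B1] = OUT[B0] = {a: ⊤, b: ⊤, c: ⊤, d: ⊤, e: 4, f: ⊤}
Applying B1's transfer function to that IN value gives OUT[B1] (row B1 above).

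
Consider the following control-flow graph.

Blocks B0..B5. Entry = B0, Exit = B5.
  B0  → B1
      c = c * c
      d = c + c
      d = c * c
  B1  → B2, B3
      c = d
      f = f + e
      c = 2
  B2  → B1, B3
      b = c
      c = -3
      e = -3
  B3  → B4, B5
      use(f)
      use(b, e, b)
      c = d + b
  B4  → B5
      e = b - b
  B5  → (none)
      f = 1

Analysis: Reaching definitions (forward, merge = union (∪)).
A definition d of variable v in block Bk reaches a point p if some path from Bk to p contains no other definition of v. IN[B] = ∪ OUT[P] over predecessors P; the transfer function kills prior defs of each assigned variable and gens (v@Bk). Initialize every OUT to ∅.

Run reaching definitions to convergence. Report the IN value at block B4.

Answer: {b@B2, c@B3, d@B0, e@B2, f@B1}

Derivation:
Fixpoint table:
  B0:  IN={}  OUT={c@B0, d@B0}
  B1:  IN={b@B2, c@B0, c@B2, d@B0, e@B2, f@B1}  OUT={b@B2, c@B1, d@B0, e@B2, f@B1}
  B2:  IN={b@B2, c@B1, d@B0, e@B2, f@B1}  OUT={b@B2, c@B2, d@B0, e@B2, f@B1}
  B3:  IN={b@B2, c@B1, c@B2, d@B0, e@B2, f@B1}  OUT={b@B2, c@B3, d@B0, e@B2, f@B1}
  B4:  IN={b@B2, c@B3, d@B0, e@B2, f@B1}  OUT={b@B2, c@B3, d@B0, e@B4, f@B1}
  B5:  IN={b@B2, c@B3, d@B0, e@B2, e@B4, f@B1}  OUT={b@B2, c@B3, d@B0, e@B2, e@B4, f@B5}

Merge at B4: IN[B4] = OUT[B3] = {b@B2, c@B3, d@B0, e@B2, f@B1}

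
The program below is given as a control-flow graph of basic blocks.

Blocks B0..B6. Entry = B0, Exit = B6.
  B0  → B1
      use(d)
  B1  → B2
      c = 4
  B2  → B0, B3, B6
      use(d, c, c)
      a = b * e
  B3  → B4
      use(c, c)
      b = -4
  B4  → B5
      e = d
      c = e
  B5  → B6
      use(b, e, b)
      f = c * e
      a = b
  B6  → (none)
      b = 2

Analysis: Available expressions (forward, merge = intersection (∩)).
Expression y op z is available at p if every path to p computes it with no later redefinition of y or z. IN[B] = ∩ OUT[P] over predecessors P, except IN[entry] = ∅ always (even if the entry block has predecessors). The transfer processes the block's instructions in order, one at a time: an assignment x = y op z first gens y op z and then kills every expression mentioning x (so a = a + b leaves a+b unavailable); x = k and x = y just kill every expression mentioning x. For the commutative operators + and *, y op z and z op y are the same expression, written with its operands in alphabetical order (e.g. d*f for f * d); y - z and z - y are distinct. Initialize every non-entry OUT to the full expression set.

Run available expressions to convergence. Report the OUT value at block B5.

Answer: {c*e}

Derivation:
Fixpoint table:
  B0: | IN={} | OUT={}
  B1: | IN={} | OUT={}
  B2: | IN={} | OUT={b*e}
  B3: | IN={b*e} | OUT={}
  B4: | IN={} | OUT={}
  B5: | IN={} | OUT={c*e}
  B6: | IN={} | OUT={}

Merge at B5: IN[B5] = OUT[B4] = {}
Applying B5's transfer function to that IN value gives OUT[B5] (row B5 above).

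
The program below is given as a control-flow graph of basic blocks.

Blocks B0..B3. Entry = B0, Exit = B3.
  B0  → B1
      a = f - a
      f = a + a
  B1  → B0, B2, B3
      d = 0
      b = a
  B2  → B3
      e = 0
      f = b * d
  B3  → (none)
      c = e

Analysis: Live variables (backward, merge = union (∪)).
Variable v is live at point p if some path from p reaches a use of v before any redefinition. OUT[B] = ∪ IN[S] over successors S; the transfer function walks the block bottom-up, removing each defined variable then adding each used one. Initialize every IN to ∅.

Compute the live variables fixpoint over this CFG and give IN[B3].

Converged values:
  B0: | IN={a, e, f} | OUT={a, e, f}
  B1: | IN={a, e, f} | OUT={a, b, d, e, f}
  B2: | IN={b, d} | OUT={e}
  B3: | IN={e} | OUT={}

B3 is the boundary node: OUT[B3] = {}
Applying B3's transfer function to that OUT value gives IN[B3] (row B3 above).

Answer: {e}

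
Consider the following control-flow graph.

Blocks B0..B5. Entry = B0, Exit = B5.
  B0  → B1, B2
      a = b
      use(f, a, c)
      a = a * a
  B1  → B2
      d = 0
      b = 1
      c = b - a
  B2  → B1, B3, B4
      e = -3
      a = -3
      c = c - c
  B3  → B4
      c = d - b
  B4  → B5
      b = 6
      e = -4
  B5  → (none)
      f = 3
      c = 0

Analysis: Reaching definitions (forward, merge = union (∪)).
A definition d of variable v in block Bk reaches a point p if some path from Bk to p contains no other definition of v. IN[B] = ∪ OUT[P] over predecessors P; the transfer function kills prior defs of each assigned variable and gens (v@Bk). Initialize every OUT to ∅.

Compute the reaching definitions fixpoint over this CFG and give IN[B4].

Answer: {a@B2, b@B1, c@B2, c@B3, d@B1, e@B2}

Trace:
Converged values:
  B0:  IN={}  OUT={a@B0}
  B1:  IN={a@B0, a@B2, b@B1, c@B2, d@B1, e@B2}  OUT={a@B0, a@B2, b@B1, c@B1, d@B1, e@B2}
  B2:  IN={a@B0, a@B2, b@B1, c@B1, d@B1, e@B2}  OUT={a@B2, b@B1, c@B2, d@B1, e@B2}
  B3:  IN={a@B2, b@B1, c@B2, d@B1, e@B2}  OUT={a@B2, b@B1, c@B3, d@B1, e@B2}
  B4:  IN={a@B2, b@B1, c@B2, c@B3, d@B1, e@B2}  OUT={a@B2, b@B4, c@B2, c@B3, d@B1, e@B4}
  B5:  IN={a@B2, b@B4, c@B2, c@B3, d@B1, e@B4}  OUT={a@B2, b@B4, c@B5, d@B1, e@B4, f@B5}

Merge at B4: IN[B4] = OUT[B2] ⊔ OUT[B3] = {a@B2, b@B1, c@B2, c@B3, d@B1, e@B2}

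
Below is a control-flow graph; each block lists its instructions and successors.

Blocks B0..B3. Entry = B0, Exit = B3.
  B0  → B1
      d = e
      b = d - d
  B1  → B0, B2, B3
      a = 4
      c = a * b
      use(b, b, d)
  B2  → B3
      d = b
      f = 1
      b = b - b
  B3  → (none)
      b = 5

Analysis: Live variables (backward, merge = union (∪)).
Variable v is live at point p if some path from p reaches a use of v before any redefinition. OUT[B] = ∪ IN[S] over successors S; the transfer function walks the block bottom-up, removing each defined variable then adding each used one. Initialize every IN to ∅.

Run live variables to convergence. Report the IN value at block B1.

Answer: {b, d, e}

Trace:
Converged values:
  B0: | IN={e} | OUT={b, d, e}
  B1: | IN={b, d, e} | OUT={b, e}
  B2: | IN={b} | OUT={}
  B3: | IN={} | OUT={}

Merge at B1: OUT[B1] = IN[B0] ⊔ IN[B2] ⊔ IN[B3] = {b, e}
Applying B1's transfer function to that OUT value gives IN[B1] (row B1 above).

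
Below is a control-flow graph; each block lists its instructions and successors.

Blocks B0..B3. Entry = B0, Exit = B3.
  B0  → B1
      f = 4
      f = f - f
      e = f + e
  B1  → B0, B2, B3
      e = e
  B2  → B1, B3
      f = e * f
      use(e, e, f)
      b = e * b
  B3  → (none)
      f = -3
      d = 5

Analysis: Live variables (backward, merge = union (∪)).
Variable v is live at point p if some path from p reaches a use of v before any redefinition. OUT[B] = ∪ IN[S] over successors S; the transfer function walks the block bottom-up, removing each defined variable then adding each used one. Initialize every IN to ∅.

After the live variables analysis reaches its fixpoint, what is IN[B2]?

Per-block solution:
  B0:  IN={b, e}  OUT={b, e, f}
  B1:  IN={b, e, f}  OUT={b, e, f}
  B2:  IN={b, e, f}  OUT={b, e, f}
  B3:  IN={}  OUT={}

Merge at B2: OUT[B2] = IN[B1] ⊔ IN[B3] = {b, e, f}
Applying B2's transfer function to that OUT value gives IN[B2] (row B2 above).

Answer: {b, e, f}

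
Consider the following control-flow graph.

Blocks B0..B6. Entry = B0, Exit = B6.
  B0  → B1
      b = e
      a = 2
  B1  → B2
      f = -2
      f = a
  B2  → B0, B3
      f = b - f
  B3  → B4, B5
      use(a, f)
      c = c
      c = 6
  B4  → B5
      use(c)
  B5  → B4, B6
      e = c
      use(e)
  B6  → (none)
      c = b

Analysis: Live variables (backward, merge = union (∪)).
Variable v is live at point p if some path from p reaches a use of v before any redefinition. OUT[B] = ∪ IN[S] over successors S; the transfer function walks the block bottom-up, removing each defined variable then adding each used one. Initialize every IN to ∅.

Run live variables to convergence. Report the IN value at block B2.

Answer: {a, b, c, e, f}

Derivation:
Converged values:
  B0:   IN={c, e}   OUT={a, b, c, e}
  B1:   IN={a, b, c, e}   OUT={a, b, c, e, f}
  B2:   IN={a, b, c, e, f}   OUT={a, b, c, e, f}
  B3:   IN={a, b, c, f}   OUT={b, c}
  B4:   IN={b, c}   OUT={b, c}
  B5:   IN={b, c}   OUT={b, c}
  B6:   IN={b}   OUT={}

Merge at B2: OUT[B2] = IN[B0] ⊔ IN[B3] = {a, b, c, e, f}
Applying B2's transfer function to that OUT value gives IN[B2] (row B2 above).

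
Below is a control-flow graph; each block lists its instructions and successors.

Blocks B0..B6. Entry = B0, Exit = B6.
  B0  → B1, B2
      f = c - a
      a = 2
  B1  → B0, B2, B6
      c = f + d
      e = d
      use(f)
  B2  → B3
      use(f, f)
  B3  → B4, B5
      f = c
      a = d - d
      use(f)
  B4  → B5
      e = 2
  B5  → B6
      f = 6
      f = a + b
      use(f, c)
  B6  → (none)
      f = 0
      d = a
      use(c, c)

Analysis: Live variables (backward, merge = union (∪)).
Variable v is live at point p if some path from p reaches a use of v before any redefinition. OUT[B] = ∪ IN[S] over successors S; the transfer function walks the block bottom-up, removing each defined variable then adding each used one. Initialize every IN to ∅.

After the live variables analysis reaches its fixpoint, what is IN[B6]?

Answer: {a, c}

Working:
Fixpoint table:
  B0: | IN={a, b, c, d} | OUT={a, b, c, d, f}
  B1: | IN={a, b, d, f} | OUT={a, b, c, d, f}
  B2: | IN={b, c, d, f} | OUT={b, c, d}
  B3: | IN={b, c, d} | OUT={a, b, c}
  B4: | IN={a, b, c} | OUT={a, b, c}
  B5: | IN={a, b, c} | OUT={a, c}
  B6: | IN={a, c} | OUT={}

B6 is the boundary node: OUT[B6] = {}
Applying B6's transfer function to that OUT value gives IN[B6] (row B6 above).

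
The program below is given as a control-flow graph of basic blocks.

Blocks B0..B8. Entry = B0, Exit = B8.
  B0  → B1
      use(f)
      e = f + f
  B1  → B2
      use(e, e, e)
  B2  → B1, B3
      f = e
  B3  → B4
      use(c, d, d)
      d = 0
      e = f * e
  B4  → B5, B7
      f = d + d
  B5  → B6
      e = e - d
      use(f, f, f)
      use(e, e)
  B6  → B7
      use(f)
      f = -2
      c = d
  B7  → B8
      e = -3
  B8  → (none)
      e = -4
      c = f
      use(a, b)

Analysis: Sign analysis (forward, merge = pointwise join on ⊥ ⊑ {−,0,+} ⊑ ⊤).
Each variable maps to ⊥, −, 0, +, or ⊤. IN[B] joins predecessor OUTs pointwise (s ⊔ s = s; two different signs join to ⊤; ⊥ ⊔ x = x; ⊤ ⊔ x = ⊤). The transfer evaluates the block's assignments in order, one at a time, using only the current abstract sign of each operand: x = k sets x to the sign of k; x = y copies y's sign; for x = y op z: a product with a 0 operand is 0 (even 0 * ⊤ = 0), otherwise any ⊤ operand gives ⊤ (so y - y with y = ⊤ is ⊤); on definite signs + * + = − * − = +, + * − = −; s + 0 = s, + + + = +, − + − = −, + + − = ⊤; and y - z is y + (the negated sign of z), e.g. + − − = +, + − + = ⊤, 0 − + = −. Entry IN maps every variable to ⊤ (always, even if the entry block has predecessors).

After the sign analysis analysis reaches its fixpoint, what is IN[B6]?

Fixpoint table:
  B0:  IN=(all ⊤)  OUT=(all ⊤)
  B1:  IN=(all ⊤)  OUT=(all ⊤)
  B2:  IN=(all ⊤)  OUT=(all ⊤)
  B3:  IN=(all ⊤)  OUT={d:0; rest ⊤}
  B4:  IN={d:0; rest ⊤}  OUT={d:0, f:0; rest ⊤}
  B5:  IN={d:0, f:0; rest ⊤}  OUT={d:0, f:0; rest ⊤}
  B6:  IN={d:0, f:0; rest ⊤}  OUT={c:0, d:0, f:-; rest ⊤}
  B7:  IN={d:0; rest ⊤}  OUT={d:0, e:-; rest ⊤}
  B8:  IN={d:0, e:-; rest ⊤}  OUT={d:0, e:-; rest ⊤}

Merge at B6: IN[B6] = OUT[B5] = {a: ⊤, b: ⊤, c: ⊤, d: 0, e: ⊤, f: 0}

Answer: {a: ⊤, b: ⊤, c: ⊤, d: 0, e: ⊤, f: 0}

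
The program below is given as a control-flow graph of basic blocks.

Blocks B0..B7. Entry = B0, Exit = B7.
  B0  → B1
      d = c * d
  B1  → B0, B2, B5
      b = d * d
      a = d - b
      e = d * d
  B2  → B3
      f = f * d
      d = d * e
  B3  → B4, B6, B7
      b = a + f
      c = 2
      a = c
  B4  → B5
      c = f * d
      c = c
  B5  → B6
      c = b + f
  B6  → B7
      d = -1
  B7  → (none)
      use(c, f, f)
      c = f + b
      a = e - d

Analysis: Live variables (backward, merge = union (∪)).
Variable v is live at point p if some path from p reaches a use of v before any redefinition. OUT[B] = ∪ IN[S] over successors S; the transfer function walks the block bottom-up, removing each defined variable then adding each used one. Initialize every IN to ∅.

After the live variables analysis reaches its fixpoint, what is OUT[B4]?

Answer: {b, e, f}

Derivation:
Per-block solution:
  B0:  IN={c, d, f}  OUT={c, d, f}
  B1:  IN={c, d, f}  OUT={a, b, c, d, e, f}
  B2:  IN={a, d, e, f}  OUT={a, d, e, f}
  B3:  IN={a, d, e, f}  OUT={b, c, d, e, f}
  B4:  IN={b, d, e, f}  OUT={b, e, f}
  B5:  IN={b, e, f}  OUT={b, c, e, f}
  B6:  IN={b, c, e, f}  OUT={b, c, d, e, f}
  B7:  IN={b, c, d, e, f}  OUT={}

Merge at B4: OUT[B4] = IN[B5] = {b, e, f}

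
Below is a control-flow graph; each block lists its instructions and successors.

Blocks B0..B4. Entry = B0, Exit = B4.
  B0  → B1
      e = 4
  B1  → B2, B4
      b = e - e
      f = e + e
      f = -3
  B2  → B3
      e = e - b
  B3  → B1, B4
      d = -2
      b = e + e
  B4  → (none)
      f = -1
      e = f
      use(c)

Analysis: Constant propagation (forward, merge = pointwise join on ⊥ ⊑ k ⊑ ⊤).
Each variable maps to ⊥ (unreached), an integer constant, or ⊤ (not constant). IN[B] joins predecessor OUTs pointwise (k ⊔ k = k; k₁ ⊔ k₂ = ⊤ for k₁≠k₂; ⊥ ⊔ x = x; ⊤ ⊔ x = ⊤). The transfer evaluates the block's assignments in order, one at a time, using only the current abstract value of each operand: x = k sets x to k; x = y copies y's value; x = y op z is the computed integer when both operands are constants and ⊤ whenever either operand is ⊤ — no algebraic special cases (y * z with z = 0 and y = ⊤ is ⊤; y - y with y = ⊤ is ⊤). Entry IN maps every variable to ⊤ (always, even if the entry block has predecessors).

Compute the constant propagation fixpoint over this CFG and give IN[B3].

Answer: {a: ⊤, b: 0, c: ⊤, d: ⊤, e: 4, f: -3}

Derivation:
Per-block solution:
  B0:  IN=(all ⊤)  OUT={e:4; rest ⊤}
  B1:  IN={e:4; rest ⊤}  OUT={b:0, e:4, f:-3; rest ⊤}
  B2:  IN={b:0, e:4, f:-3; rest ⊤}  OUT={b:0, e:4, f:-3; rest ⊤}
  B3:  IN={b:0, e:4, f:-3; rest ⊤}  OUT={b:8, d:-2, e:4, f:-3; rest ⊤}
  B4:  IN={e:4, f:-3; rest ⊤}  OUT={e:-1, f:-1; rest ⊤}

Merge at B3: IN[B3] = OUT[B2] = {a: ⊤, b: 0, c: ⊤, d: ⊤, e: 4, f: -3}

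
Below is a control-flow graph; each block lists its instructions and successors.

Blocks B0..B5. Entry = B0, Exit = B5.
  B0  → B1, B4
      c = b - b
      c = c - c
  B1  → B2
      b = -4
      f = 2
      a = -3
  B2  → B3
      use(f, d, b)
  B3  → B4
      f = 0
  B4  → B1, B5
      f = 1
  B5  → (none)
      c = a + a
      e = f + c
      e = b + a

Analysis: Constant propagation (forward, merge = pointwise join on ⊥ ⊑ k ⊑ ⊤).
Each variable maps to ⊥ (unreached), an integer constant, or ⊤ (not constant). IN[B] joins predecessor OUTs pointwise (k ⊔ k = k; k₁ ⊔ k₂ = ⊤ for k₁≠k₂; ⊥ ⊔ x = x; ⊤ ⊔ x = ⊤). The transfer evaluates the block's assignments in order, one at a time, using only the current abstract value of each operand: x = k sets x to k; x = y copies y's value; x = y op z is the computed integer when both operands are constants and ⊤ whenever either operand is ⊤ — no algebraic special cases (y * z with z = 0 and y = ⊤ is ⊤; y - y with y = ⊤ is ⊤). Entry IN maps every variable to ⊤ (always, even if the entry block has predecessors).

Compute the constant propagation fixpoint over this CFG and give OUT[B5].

Answer: {a: ⊤, b: ⊤, c: ⊤, d: ⊤, e: ⊤, f: 1}

Derivation:
Fixpoint table:
  B0:  IN=(all ⊤)  OUT=(all ⊤)
  B1:  IN=(all ⊤)  OUT={a:-3, b:-4, f:2; rest ⊤}
  B2:  IN={a:-3, b:-4, f:2; rest ⊤}  OUT={a:-3, b:-4, f:2; rest ⊤}
  B3:  IN={a:-3, b:-4, f:2; rest ⊤}  OUT={a:-3, b:-4, f:0; rest ⊤}
  B4:  IN=(all ⊤)  OUT={f:1; rest ⊤}
  B5:  IN={f:1; rest ⊤}  OUT={f:1; rest ⊤}

Merge at B5: IN[B5] = OUT[B4] = {a: ⊤, b: ⊤, c: ⊤, d: ⊤, e: ⊤, f: 1}
Applying B5's transfer function to that IN value gives OUT[B5] (row B5 above).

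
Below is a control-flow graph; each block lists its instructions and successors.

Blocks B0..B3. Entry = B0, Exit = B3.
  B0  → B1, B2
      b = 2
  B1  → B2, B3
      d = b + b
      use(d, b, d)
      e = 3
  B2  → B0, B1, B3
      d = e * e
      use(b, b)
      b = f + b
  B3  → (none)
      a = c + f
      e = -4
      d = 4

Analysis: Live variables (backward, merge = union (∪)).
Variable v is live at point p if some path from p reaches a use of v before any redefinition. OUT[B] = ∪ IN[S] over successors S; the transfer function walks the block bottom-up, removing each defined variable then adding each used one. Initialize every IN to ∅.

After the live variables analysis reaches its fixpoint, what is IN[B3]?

Answer: {c, f}

Trace:
Fixpoint table:
  B0:  IN={c, e, f}  OUT={b, c, e, f}
  B1:  IN={b, c, f}  OUT={b, c, e, f}
  B2:  IN={b, c, e, f}  OUT={b, c, e, f}
  B3:  IN={c, f}  OUT={}

B3 is the boundary node: OUT[B3] = {}
Applying B3's transfer function to that OUT value gives IN[B3] (row B3 above).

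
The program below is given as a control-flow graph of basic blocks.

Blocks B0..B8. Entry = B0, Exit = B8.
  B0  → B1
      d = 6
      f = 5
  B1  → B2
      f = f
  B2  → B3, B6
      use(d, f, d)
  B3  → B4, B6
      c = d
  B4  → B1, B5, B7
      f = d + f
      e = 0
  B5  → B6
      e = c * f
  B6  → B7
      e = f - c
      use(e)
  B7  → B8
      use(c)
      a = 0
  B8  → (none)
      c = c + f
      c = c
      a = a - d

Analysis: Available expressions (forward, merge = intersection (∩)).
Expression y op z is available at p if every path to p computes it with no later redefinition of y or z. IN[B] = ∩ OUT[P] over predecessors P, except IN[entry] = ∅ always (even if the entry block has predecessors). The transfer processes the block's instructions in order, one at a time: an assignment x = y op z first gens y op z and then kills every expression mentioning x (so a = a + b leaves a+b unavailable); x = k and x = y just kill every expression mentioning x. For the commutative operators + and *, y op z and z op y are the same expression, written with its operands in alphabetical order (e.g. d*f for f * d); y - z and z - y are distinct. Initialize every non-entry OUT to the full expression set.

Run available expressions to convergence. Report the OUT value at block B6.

Per-block solution:
  B0: | IN={} | OUT={}
  B1: | IN={} | OUT={}
  B2: | IN={} | OUT={}
  B3: | IN={} | OUT={}
  B4: | IN={} | OUT={}
  B5: | IN={} | OUT={c*f}
  B6: | IN={} | OUT={f-c}
  B7: | IN={} | OUT={}
  B8: | IN={} | OUT={}

Merge at B6: IN[B6] = OUT[B2] ∩ OUT[B3] ∩ OUT[B5] = {}
Applying B6's transfer function to that IN value gives OUT[B6] (row B6 above).

Answer: {f-c}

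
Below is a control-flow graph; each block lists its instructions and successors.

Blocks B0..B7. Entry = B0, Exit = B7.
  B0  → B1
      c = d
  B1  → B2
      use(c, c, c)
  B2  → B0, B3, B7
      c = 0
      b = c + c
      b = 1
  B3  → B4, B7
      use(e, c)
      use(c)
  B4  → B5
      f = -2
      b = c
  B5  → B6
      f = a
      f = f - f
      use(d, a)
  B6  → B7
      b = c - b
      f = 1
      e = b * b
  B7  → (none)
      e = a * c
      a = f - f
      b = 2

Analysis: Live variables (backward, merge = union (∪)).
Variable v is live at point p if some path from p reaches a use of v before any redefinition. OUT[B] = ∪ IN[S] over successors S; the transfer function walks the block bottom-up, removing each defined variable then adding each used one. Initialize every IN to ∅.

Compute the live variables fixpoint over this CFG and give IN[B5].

Converged values:
  B0: | IN={a, d, e, f} | OUT={a, c, d, e, f}
  B1: | IN={a, c, d, e, f} | OUT={a, d, e, f}
  B2: | IN={a, d, e, f} | OUT={a, c, d, e, f}
  B3: | IN={a, c, d, e, f} | OUT={a, c, d, f}
  B4: | IN={a, c, d} | OUT={a, b, c, d}
  B5: | IN={a, b, c, d} | OUT={a, b, c}
  B6: | IN={a, b, c} | OUT={a, c, f}
  B7: | IN={a, c, f} | OUT={}

Merge at B5: OUT[B5] = IN[B6] = {a, b, c}
Applying B5's transfer function to that OUT value gives IN[B5] (row B5 above).

Answer: {a, b, c, d}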